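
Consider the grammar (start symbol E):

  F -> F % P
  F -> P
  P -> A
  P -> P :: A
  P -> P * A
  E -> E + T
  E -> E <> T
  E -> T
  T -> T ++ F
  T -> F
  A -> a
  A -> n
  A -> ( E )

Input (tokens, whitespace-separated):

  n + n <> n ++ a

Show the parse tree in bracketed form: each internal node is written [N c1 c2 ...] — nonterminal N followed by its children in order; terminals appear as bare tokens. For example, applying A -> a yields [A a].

E
E <> T
E + T <> T
T + T <> T
F + T <> T
P + T <> T
A + T <> T
n + T <> T
n + F <> T
n + P <> T
n + A <> T
n + n <> T
n + n <> T ++ F
n + n <> F ++ F
n + n <> P ++ F
n + n <> A ++ F
n + n <> n ++ F
n + n <> n ++ P
n + n <> n ++ A
n + n <> n ++ a

[E [E [E [T [F [P [A n]]]]] + [T [F [P [A n]]]]] <> [T [T [F [P [A n]]]] ++ [F [P [A a]]]]]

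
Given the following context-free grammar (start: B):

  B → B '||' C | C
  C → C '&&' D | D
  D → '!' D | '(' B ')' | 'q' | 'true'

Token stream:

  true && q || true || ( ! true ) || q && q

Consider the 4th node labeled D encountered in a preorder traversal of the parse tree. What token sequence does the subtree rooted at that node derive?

[B [B [B [B [C [C [D true]] && [D q]]] || [C [D true]]] || [C [D ( [B [C [D ! [D true]]]] )]]] || [C [C [D q]] && [D q]]]

( ! true )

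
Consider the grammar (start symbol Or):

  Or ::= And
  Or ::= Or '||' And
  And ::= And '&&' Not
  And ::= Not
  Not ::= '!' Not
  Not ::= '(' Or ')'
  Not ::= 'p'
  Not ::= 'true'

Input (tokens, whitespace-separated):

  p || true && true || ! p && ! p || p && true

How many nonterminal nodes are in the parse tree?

[Or [Or [Or [Or [And [Not p]]] || [And [And [Not true]] && [Not true]]] || [And [And [Not ! [Not p]]] && [Not ! [Not p]]]] || [And [And [Not p]] && [Not true]]]

20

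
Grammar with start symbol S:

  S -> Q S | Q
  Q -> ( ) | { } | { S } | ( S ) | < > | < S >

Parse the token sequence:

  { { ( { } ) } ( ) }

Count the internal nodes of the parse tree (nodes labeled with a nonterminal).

10

[S [Q { [S [Q { [S [Q ( [S [Q { }]] )]] }] [S [Q ( )]]] }]]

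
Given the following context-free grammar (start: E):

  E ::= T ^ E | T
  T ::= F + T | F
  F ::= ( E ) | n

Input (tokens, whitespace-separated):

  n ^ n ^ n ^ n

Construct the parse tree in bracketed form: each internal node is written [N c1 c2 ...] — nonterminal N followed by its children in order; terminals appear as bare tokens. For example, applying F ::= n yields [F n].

[E [T [F n]] ^ [E [T [F n]] ^ [E [T [F n]] ^ [E [T [F n]]]]]]

E
T ^ E
F ^ E
n ^ E
n ^ T ^ E
n ^ F ^ E
n ^ n ^ E
n ^ n ^ T ^ E
n ^ n ^ F ^ E
n ^ n ^ n ^ E
n ^ n ^ n ^ T
n ^ n ^ n ^ F
n ^ n ^ n ^ n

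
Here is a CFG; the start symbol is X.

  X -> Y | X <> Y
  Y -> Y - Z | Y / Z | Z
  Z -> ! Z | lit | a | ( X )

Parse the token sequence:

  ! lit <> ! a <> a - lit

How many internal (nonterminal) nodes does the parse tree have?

13

[X [X [X [Y [Z ! [Z lit]]]] <> [Y [Z ! [Z a]]]] <> [Y [Y [Z a]] - [Z lit]]]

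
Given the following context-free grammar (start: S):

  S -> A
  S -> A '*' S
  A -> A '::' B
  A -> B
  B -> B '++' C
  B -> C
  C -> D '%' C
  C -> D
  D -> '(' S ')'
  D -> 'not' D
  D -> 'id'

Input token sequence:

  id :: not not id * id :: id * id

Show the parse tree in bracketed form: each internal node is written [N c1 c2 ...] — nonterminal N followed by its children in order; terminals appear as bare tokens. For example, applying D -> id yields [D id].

[S [A [A [B [C [D id]]]] :: [B [C [D not [D not [D id]]]]]] * [S [A [A [B [C [D id]]]] :: [B [C [D id]]]] * [S [A [B [C [D id]]]]]]]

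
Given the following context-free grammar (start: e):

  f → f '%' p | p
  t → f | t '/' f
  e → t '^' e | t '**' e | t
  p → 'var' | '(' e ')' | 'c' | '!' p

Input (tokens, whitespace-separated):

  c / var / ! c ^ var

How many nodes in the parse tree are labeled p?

[e [t [t [t [f [p c]]] / [f [p var]]] / [f [p ! [p c]]]] ^ [e [t [f [p var]]]]]

5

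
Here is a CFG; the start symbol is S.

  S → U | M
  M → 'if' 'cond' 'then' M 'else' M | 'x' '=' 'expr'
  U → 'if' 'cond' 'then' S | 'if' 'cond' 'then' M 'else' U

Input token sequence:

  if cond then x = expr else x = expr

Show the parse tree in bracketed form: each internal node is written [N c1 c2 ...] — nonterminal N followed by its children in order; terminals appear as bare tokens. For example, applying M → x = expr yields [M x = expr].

S
M
if cond then M else M
if cond then x = expr else M
if cond then x = expr else x = expr

[S [M if cond then [M x = expr] else [M x = expr]]]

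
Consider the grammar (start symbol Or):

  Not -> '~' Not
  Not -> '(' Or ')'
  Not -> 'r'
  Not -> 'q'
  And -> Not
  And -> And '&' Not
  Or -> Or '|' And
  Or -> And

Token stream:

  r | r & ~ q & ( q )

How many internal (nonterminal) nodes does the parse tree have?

[Or [Or [And [Not r]]] | [And [And [And [Not r]] & [Not ~ [Not q]]] & [Not ( [Or [And [Not q]]] )]]]

14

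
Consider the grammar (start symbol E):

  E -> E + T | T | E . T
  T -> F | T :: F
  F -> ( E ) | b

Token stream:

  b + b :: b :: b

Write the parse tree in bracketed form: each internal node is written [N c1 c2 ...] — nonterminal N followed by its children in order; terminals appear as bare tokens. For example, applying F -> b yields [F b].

[E [E [T [F b]]] + [T [T [T [F b]] :: [F b]] :: [F b]]]

E
E + T
T + T
F + T
b + T
b + T :: F
b + T :: F :: F
b + F :: F :: F
b + b :: F :: F
b + b :: b :: F
b + b :: b :: b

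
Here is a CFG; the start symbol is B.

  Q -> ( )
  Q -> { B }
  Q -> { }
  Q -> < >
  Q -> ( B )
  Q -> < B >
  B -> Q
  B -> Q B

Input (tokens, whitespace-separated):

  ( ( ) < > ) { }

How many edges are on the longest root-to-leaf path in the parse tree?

5

[B [Q ( [B [Q ( )] [B [Q < >]]] )] [B [Q { }]]]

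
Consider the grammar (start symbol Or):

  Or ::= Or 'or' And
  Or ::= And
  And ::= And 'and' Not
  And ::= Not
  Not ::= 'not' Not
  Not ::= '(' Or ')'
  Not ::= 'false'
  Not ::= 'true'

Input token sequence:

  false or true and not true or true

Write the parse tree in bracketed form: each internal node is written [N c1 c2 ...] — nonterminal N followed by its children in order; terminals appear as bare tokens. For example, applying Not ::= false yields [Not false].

Or
Or or And
Or or And or And
And or And or And
Not or And or And
false or And or And
false or And and Not or And
false or Not and Not or And
false or true and Not or And
false or true and not Not or And
false or true and not true or And
false or true and not true or Not
false or true and not true or true

[Or [Or [Or [And [Not false]]] or [And [And [Not true]] and [Not not [Not true]]]] or [And [Not true]]]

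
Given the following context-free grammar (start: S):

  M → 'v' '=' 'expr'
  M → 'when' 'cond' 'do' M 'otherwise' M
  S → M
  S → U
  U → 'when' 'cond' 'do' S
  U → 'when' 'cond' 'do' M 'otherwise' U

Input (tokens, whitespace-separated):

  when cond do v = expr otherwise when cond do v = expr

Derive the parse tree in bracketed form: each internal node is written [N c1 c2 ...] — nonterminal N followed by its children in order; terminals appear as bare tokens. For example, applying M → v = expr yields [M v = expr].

S
U
when cond do M otherwise U
when cond do v = expr otherwise U
when cond do v = expr otherwise when cond do S
when cond do v = expr otherwise when cond do M
when cond do v = expr otherwise when cond do v = expr

[S [U when cond do [M v = expr] otherwise [U when cond do [S [M v = expr]]]]]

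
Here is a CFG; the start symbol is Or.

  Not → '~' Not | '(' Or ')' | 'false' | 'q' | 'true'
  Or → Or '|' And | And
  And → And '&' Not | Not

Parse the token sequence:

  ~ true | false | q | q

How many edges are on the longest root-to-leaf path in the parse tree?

7

[Or [Or [Or [Or [And [Not ~ [Not true]]]] | [And [Not false]]] | [And [Not q]]] | [And [Not q]]]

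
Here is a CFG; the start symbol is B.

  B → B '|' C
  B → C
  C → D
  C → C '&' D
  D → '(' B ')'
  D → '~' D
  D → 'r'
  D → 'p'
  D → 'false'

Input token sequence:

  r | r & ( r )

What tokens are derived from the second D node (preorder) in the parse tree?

[B [B [C [D r]]] | [C [C [D r]] & [D ( [B [C [D r]]] )]]]

r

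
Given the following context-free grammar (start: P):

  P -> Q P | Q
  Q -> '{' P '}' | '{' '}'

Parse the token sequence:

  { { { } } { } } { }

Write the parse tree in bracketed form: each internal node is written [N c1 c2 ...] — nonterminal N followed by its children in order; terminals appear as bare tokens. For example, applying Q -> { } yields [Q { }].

[P [Q { [P [Q { [P [Q { }]] }] [P [Q { }]]] }] [P [Q { }]]]

P
Q P
{ P } P
{ Q P } P
{ { P } P } P
{ { Q } P } P
{ { { } } P } P
{ { { } } Q } P
{ { { } } { } } P
{ { { } } { } } Q
{ { { } } { } } { }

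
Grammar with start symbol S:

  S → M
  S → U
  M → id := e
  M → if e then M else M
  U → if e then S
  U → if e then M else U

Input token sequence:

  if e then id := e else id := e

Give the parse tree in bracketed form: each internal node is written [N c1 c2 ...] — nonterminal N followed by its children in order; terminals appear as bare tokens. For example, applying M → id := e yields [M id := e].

S
M
if e then M else M
if e then id := e else M
if e then id := e else id := e

[S [M if e then [M id := e] else [M id := e]]]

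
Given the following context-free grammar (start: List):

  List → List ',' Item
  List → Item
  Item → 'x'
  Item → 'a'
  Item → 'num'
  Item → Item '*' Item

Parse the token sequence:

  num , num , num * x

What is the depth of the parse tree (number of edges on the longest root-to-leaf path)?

4

[List [List [List [Item num]] , [Item num]] , [Item [Item num] * [Item x]]]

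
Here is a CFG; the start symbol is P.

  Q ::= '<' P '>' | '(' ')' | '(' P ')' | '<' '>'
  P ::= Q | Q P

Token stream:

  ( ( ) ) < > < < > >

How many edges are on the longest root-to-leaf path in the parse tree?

6

[P [Q ( [P [Q ( )]] )] [P [Q < >] [P [Q < [P [Q < >]] >]]]]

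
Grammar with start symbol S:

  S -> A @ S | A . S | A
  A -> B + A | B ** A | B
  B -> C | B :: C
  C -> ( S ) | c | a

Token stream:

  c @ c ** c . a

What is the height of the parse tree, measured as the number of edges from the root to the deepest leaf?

[S [A [B [C c]]] @ [S [A [B [C c]] ** [A [B [C c]]]] . [S [A [B [C a]]]]]]

6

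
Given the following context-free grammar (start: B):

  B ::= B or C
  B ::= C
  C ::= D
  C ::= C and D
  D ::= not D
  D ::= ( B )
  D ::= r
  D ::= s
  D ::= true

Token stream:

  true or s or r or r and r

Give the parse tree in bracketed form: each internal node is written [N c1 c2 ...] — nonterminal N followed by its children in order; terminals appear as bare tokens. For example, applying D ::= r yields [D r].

[B [B [B [B [C [D true]]] or [C [D s]]] or [C [D r]]] or [C [C [D r]] and [D r]]]

B
B or C
B or C or C
B or C or C or C
C or C or C or C
D or C or C or C
true or C or C or C
true or D or C or C
true or s or C or C
true or s or D or C
true or s or r or C
true or s or r or C and D
true or s or r or D and D
true or s or r or r and D
true or s or r or r and r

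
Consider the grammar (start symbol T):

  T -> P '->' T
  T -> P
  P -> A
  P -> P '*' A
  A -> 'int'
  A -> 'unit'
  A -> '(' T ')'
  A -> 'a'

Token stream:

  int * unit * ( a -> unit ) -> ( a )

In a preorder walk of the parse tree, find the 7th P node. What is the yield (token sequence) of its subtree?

a

[T [P [P [P [A int]] * [A unit]] * [A ( [T [P [A a]] -> [T [P [A unit]]]] )]] -> [T [P [A ( [T [P [A a]]] )]]]]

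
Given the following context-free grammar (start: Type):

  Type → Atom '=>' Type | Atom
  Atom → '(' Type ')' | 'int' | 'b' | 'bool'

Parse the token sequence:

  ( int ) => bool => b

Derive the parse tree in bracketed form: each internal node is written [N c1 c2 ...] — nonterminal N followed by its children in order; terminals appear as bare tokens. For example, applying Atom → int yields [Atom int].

Type
Atom => Type
( Type ) => Type
( Atom ) => Type
( int ) => Type
( int ) => Atom => Type
( int ) => bool => Type
( int ) => bool => Atom
( int ) => bool => b

[Type [Atom ( [Type [Atom int]] )] => [Type [Atom bool] => [Type [Atom b]]]]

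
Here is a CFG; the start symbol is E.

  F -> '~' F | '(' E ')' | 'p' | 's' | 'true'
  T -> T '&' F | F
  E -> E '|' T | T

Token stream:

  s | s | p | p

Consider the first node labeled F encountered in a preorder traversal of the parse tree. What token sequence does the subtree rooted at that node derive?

s

[E [E [E [E [T [F s]]] | [T [F s]]] | [T [F p]]] | [T [F p]]]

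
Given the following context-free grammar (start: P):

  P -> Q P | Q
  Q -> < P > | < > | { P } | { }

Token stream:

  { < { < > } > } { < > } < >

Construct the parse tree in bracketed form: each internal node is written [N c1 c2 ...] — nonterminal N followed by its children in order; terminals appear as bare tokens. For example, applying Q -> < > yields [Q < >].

P
Q P
{ P } P
{ Q } P
{ < P > } P
{ < Q > } P
{ < { P } > } P
{ < { Q } > } P
{ < { < > } > } P
{ < { < > } > } Q P
{ < { < > } > } { P } P
{ < { < > } > } { Q } P
{ < { < > } > } { < > } P
{ < { < > } > } { < > } Q
{ < { < > } > } { < > } < >

[P [Q { [P [Q < [P [Q { [P [Q < >]] }]] >]] }] [P [Q { [P [Q < >]] }] [P [Q < >]]]]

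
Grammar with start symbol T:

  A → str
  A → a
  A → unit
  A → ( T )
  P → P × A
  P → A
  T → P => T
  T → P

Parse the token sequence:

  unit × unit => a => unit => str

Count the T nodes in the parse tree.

4

[T [P [P [A unit]] × [A unit]] => [T [P [A a]] => [T [P [A unit]] => [T [P [A str]]]]]]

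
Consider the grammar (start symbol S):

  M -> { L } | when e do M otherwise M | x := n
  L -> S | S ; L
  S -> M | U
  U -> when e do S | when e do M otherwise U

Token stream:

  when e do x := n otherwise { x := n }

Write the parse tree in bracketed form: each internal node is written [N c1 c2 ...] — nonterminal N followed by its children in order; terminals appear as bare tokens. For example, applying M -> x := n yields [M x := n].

[S [M when e do [M x := n] otherwise [M { [L [S [M x := n]]] }]]]

S
M
when e do M otherwise M
when e do x := n otherwise M
when e do x := n otherwise { L }
when e do x := n otherwise { S }
when e do x := n otherwise { M }
when e do x := n otherwise { x := n }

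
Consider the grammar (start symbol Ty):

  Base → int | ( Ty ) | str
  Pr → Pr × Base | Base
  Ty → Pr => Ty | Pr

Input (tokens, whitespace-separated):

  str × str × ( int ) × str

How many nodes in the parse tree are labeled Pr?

[Ty [Pr [Pr [Pr [Pr [Base str]] × [Base str]] × [Base ( [Ty [Pr [Base int]]] )]] × [Base str]]]

5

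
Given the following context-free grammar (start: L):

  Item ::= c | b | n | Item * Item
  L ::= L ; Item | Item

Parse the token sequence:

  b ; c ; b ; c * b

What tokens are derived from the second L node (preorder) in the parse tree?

[L [L [L [L [Item b]] ; [Item c]] ; [Item b]] ; [Item [Item c] * [Item b]]]

b ; c ; b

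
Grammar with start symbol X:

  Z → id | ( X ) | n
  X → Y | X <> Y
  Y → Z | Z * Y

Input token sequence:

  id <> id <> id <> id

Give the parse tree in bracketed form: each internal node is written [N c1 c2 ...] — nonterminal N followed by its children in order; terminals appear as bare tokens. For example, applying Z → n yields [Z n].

X
X <> Y
X <> Y <> Y
X <> Y <> Y <> Y
Y <> Y <> Y <> Y
Z <> Y <> Y <> Y
id <> Y <> Y <> Y
id <> Z <> Y <> Y
id <> id <> Y <> Y
id <> id <> Z <> Y
id <> id <> id <> Y
id <> id <> id <> Z
id <> id <> id <> id

[X [X [X [X [Y [Z id]]] <> [Y [Z id]]] <> [Y [Z id]]] <> [Y [Z id]]]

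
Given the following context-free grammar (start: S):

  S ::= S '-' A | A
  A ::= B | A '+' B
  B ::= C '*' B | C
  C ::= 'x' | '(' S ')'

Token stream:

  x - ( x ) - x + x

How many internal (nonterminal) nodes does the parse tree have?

[S [S [S [A [B [C x]]]] - [A [B [C ( [S [A [B [C x]]]] )]]]] - [A [A [B [C x]]] + [B [C x]]]]

19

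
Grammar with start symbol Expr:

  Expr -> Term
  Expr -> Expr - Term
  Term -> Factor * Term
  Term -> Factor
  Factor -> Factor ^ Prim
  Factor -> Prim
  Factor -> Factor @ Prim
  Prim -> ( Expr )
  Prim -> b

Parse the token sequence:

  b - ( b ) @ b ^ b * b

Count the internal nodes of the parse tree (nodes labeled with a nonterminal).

19

[Expr [Expr [Term [Factor [Prim b]]]] - [Term [Factor [Factor [Factor [Prim ( [Expr [Term [Factor [Prim b]]]] )]] @ [Prim b]] ^ [Prim b]] * [Term [Factor [Prim b]]]]]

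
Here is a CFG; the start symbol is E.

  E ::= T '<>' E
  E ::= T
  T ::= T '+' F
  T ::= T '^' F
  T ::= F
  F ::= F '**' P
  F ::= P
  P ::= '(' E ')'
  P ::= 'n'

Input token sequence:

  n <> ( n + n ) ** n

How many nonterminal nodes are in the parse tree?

[E [T [F [P n]]] <> [E [T [F [F [P ( [E [T [T [F [P n]]] + [F [P n]]]] )]] ** [P n]]]]]

17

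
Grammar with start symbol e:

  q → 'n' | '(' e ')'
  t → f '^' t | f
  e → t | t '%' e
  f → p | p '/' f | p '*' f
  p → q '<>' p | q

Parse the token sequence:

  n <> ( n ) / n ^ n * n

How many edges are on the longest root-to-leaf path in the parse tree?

11

[e [t [f [p [q n] <> [p [q ( [e [t [f [p [q n]]]]] )]]] / [f [p [q n]]]] ^ [t [f [p [q n]] * [f [p [q n]]]]]]]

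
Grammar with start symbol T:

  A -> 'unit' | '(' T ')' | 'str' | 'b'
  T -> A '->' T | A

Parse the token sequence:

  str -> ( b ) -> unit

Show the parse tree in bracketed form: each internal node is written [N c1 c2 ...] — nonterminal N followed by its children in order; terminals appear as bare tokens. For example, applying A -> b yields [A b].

T
A -> T
str -> T
str -> A -> T
str -> ( T ) -> T
str -> ( A ) -> T
str -> ( b ) -> T
str -> ( b ) -> A
str -> ( b ) -> unit

[T [A str] -> [T [A ( [T [A b]] )] -> [T [A unit]]]]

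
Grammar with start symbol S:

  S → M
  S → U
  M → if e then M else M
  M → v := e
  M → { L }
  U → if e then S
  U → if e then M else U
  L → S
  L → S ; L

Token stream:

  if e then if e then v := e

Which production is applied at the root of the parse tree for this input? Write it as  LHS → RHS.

S → U

[S [U if e then [S [U if e then [S [M v := e]]]]]]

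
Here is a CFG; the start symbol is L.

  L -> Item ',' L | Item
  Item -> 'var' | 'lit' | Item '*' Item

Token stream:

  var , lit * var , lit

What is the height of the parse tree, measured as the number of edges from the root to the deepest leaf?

[L [Item var] , [L [Item [Item lit] * [Item var]] , [L [Item lit]]]]

4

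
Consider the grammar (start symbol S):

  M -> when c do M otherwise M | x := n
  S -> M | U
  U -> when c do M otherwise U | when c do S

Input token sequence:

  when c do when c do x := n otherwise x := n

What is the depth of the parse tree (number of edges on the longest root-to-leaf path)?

5

[S [U when c do [S [M when c do [M x := n] otherwise [M x := n]]]]]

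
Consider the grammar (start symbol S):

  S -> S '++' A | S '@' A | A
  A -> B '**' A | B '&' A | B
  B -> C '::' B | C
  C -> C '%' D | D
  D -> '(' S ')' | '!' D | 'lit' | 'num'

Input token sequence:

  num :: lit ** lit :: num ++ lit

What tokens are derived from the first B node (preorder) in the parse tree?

[S [S [A [B [C [D num]] :: [B [C [D lit]]]] ** [A [B [C [D lit]] :: [B [C [D num]]]]]]] ++ [A [B [C [D lit]]]]]

num :: lit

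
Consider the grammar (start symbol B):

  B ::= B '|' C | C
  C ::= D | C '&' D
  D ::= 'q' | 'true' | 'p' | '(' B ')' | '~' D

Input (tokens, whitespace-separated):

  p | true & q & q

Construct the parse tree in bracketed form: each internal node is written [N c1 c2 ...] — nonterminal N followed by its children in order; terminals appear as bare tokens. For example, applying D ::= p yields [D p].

[B [B [C [D p]]] | [C [C [C [D true]] & [D q]] & [D q]]]

B
B | C
C | C
D | C
p | C
p | C & D
p | C & D & D
p | D & D & D
p | true & D & D
p | true & q & D
p | true & q & q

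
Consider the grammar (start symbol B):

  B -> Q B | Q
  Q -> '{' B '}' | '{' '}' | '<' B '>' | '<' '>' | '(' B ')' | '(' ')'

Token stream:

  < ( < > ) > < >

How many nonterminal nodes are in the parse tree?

8

[B [Q < [B [Q ( [B [Q < >]] )]] >] [B [Q < >]]]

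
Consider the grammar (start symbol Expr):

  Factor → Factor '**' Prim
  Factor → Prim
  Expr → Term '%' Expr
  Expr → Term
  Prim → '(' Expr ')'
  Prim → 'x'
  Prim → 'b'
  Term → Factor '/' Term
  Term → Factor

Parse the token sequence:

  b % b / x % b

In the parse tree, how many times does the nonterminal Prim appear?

[Expr [Term [Factor [Prim b]]] % [Expr [Term [Factor [Prim b]] / [Term [Factor [Prim x]]]] % [Expr [Term [Factor [Prim b]]]]]]

4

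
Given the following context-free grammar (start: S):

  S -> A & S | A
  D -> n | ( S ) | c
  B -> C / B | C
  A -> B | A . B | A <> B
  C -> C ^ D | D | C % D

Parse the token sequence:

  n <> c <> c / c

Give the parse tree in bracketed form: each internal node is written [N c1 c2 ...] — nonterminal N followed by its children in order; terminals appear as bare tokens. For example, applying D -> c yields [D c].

S
A
A <> B
A <> B <> B
B <> B <> B
C <> B <> B
D <> B <> B
n <> B <> B
n <> C <> B
n <> D <> B
n <> c <> B
n <> c <> C / B
n <> c <> D / B
n <> c <> c / B
n <> c <> c / C
n <> c <> c / D
n <> c <> c / c

[S [A [A [A [B [C [D n]]]] <> [B [C [D c]]]] <> [B [C [D c]] / [B [C [D c]]]]]]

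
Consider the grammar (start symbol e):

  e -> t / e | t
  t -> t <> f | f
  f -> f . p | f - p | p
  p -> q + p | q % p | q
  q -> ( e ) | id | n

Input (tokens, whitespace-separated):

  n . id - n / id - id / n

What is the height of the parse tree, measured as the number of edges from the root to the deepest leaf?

7

[e [t [f [f [f [p [q n]]] . [p [q id]]] - [p [q n]]]] / [e [t [f [f [p [q id]]] - [p [q id]]]] / [e [t [f [p [q n]]]]]]]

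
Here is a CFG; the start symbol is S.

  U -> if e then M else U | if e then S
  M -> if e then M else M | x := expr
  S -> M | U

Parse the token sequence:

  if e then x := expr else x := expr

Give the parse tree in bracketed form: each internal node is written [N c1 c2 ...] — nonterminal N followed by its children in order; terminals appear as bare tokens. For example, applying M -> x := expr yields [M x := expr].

[S [M if e then [M x := expr] else [M x := expr]]]

S
M
if e then M else M
if e then x := expr else M
if e then x := expr else x := expr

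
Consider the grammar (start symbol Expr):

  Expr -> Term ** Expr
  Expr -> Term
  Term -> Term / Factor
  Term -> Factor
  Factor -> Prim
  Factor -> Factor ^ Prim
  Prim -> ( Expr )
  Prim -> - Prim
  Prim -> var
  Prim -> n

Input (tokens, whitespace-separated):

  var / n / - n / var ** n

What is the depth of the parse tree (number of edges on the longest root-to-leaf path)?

7

[Expr [Term [Term [Term [Term [Factor [Prim var]]] / [Factor [Prim n]]] / [Factor [Prim - [Prim n]]]] / [Factor [Prim var]]] ** [Expr [Term [Factor [Prim n]]]]]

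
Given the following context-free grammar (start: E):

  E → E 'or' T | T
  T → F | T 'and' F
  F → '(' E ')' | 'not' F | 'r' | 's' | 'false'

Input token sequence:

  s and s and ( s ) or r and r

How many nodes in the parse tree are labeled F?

[E [E [T [T [T [F s]] and [F s]] and [F ( [E [T [F s]]] )]]] or [T [T [F r]] and [F r]]]

6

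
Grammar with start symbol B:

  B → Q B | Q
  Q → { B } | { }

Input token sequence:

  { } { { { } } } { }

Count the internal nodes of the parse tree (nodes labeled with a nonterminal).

10

[B [Q { }] [B [Q { [B [Q { [B [Q { }]] }]] }] [B [Q { }]]]]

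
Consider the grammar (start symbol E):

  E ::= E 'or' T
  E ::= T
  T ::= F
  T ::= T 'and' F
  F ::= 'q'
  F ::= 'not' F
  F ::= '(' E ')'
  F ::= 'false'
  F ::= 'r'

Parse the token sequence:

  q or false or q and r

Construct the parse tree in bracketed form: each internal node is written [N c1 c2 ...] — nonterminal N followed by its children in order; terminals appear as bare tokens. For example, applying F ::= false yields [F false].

[E [E [E [T [F q]]] or [T [F false]]] or [T [T [F q]] and [F r]]]

E
E or T
E or T or T
T or T or T
F or T or T
q or T or T
q or F or T
q or false or T
q or false or T and F
q or false or F and F
q or false or q and F
q or false or q and r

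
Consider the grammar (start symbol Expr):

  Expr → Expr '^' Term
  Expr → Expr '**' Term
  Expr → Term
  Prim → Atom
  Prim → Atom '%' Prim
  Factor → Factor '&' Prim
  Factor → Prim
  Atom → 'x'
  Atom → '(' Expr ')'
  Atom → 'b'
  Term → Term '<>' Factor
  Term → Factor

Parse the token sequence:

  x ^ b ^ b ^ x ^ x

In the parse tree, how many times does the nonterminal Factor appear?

5

[Expr [Expr [Expr [Expr [Expr [Term [Factor [Prim [Atom x]]]]] ^ [Term [Factor [Prim [Atom b]]]]] ^ [Term [Factor [Prim [Atom b]]]]] ^ [Term [Factor [Prim [Atom x]]]]] ^ [Term [Factor [Prim [Atom x]]]]]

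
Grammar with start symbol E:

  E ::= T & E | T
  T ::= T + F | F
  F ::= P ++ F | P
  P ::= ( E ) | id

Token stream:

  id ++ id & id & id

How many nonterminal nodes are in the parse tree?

[E [T [F [P id] ++ [F [P id]]]] & [E [T [F [P id]]] & [E [T [F [P id]]]]]]

14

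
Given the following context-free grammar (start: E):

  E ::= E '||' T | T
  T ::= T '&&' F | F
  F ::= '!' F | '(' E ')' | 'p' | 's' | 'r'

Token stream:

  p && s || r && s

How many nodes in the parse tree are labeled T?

[E [E [T [T [F p]] && [F s]]] || [T [T [F r]] && [F s]]]

4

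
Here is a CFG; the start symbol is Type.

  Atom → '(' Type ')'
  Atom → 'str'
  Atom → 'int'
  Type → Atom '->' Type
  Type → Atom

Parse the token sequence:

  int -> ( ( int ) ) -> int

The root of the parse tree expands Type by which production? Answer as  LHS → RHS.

Type → Atom '->' Type

[Type [Atom int] -> [Type [Atom ( [Type [Atom ( [Type [Atom int]] )]] )] -> [Type [Atom int]]]]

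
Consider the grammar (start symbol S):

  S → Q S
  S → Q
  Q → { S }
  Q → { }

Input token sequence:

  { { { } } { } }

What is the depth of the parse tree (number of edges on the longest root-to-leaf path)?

6

[S [Q { [S [Q { [S [Q { }]] }] [S [Q { }]]] }]]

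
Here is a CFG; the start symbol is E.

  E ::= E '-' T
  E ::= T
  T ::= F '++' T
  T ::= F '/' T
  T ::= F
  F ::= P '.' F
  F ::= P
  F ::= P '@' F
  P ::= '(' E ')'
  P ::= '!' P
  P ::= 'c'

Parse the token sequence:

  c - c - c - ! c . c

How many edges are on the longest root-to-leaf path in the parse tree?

[E [E [E [E [T [F [P c]]]] - [T [F [P c]]]] - [T [F [P c]]]] - [T [F [P ! [P c]] . [F [P c]]]]]

7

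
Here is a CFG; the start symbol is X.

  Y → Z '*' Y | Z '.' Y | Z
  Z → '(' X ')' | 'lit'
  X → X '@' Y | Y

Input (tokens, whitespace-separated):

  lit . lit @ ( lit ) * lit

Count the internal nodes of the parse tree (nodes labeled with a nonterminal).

13

[X [X [Y [Z lit] . [Y [Z lit]]]] @ [Y [Z ( [X [Y [Z lit]]] )] * [Y [Z lit]]]]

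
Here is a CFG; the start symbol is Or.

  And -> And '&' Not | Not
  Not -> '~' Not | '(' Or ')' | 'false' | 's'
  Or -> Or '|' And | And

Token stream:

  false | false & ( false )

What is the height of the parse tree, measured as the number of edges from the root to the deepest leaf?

6

[Or [Or [And [Not false]]] | [And [And [Not false]] & [Not ( [Or [And [Not false]]] )]]]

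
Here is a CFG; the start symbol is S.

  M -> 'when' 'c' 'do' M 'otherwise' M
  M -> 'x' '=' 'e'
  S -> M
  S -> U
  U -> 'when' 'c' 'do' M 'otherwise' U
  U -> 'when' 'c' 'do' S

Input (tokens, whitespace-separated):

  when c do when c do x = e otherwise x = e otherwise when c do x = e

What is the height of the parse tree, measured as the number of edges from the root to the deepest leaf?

5

[S [U when c do [M when c do [M x = e] otherwise [M x = e]] otherwise [U when c do [S [M x = e]]]]]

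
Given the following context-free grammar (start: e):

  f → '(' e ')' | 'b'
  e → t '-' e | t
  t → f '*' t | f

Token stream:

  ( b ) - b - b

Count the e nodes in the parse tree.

4

[e [t [f ( [e [t [f b]]] )]] - [e [t [f b]] - [e [t [f b]]]]]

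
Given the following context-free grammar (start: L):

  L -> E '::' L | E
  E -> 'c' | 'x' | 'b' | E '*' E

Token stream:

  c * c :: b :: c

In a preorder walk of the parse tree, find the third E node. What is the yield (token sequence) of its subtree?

[L [E [E c] * [E c]] :: [L [E b] :: [L [E c]]]]

c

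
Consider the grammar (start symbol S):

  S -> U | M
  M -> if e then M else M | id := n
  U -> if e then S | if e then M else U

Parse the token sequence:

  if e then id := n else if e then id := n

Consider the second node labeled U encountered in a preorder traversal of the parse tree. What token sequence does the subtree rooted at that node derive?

if e then id := n

[S [U if e then [M id := n] else [U if e then [S [M id := n]]]]]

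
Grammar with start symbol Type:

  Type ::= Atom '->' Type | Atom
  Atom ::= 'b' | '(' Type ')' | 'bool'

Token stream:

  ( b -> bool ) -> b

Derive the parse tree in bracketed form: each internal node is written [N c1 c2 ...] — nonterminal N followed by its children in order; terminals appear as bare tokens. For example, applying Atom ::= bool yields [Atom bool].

[Type [Atom ( [Type [Atom b] -> [Type [Atom bool]]] )] -> [Type [Atom b]]]

Type
Atom -> Type
( Type ) -> Type
( Atom -> Type ) -> Type
( b -> Type ) -> Type
( b -> Atom ) -> Type
( b -> bool ) -> Type
( b -> bool ) -> Atom
( b -> bool ) -> b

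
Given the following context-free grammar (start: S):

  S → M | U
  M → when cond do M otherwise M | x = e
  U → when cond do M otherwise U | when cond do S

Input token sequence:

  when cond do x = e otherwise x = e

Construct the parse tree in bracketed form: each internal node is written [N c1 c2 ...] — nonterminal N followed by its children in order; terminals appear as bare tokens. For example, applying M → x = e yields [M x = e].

[S [M when cond do [M x = e] otherwise [M x = e]]]

S
M
when cond do M otherwise M
when cond do x = e otherwise M
when cond do x = e otherwise x = e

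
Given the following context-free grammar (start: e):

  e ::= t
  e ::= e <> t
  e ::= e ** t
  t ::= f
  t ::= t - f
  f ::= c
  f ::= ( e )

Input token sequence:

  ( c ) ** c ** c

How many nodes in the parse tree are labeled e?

4

[e [e [e [t [f ( [e [t [f c]]] )]]] ** [t [f c]]] ** [t [f c]]]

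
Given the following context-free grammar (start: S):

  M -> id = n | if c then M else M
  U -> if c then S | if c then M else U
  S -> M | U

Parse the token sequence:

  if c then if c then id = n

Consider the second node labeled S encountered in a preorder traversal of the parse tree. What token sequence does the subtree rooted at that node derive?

if c then id = n

[S [U if c then [S [U if c then [S [M id = n]]]]]]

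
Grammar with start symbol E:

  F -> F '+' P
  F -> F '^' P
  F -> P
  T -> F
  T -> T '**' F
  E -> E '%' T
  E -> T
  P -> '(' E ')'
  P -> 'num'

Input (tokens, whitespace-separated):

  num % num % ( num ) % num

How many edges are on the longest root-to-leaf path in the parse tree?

[E [E [E [E [T [F [P num]]]] % [T [F [P num]]]] % [T [F [P ( [E [T [F [P num]]]] )]]]] % [T [F [P num]]]]

9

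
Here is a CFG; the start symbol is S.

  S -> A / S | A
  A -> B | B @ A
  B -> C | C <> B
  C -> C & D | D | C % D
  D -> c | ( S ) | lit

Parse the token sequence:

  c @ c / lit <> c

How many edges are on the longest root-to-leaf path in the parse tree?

[S [A [B [C [D c]]] @ [A [B [C [D c]]]]] / [S [A [B [C [D lit]] <> [B [C [D c]]]]]]]

7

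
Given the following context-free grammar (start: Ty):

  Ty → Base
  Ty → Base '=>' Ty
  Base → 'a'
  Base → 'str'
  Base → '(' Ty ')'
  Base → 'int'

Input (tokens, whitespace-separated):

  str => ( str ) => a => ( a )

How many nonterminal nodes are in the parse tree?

[Ty [Base str] => [Ty [Base ( [Ty [Base str]] )] => [Ty [Base a] => [Ty [Base ( [Ty [Base a]] )]]]]]

12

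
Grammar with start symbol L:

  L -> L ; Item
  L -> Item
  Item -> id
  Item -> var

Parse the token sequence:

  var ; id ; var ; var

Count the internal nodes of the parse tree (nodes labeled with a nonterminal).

[L [L [L [L [Item var]] ; [Item id]] ; [Item var]] ; [Item var]]

8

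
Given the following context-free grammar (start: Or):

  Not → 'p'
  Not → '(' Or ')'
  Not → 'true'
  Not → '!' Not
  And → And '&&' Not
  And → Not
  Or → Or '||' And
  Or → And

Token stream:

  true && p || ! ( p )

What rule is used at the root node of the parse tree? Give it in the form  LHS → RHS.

[Or [Or [And [And [Not true]] && [Not p]]] || [And [Not ! [Not ( [Or [And [Not p]]] )]]]]

Or → Or '||' And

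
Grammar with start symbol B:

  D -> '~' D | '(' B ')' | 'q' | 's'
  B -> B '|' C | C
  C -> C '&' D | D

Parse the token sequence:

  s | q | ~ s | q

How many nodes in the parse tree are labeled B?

4

[B [B [B [B [C [D s]]] | [C [D q]]] | [C [D ~ [D s]]]] | [C [D q]]]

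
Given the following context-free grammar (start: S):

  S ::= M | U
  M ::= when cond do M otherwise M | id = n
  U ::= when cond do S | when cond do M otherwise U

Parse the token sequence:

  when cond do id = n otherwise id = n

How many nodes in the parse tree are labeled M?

3

[S [M when cond do [M id = n] otherwise [M id = n]]]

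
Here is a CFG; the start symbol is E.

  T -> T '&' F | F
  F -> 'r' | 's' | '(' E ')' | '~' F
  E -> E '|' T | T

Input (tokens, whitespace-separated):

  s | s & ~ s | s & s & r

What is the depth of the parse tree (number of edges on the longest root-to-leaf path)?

[E [E [E [T [F s]]] | [T [T [F s]] & [F ~ [F s]]]] | [T [T [T [F s]] & [F s]] & [F r]]]

5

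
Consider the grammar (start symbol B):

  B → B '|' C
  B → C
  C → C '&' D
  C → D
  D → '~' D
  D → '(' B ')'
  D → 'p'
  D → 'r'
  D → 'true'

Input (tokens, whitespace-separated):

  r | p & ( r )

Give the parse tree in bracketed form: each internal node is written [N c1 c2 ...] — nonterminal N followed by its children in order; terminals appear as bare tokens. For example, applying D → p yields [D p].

B
B | C
C | C
D | C
r | C
r | C & D
r | D & D
r | p & D
r | p & ( B )
r | p & ( C )
r | p & ( D )
r | p & ( r )

[B [B [C [D r]]] | [C [C [D p]] & [D ( [B [C [D r]]] )]]]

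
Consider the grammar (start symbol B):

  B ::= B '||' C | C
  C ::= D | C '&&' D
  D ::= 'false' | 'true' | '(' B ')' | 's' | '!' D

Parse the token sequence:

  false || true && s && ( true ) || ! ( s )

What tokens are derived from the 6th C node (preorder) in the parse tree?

[B [B [B [C [D false]]] || [C [C [C [D true]] && [D s]] && [D ( [B [C [D true]]] )]]] || [C [D ! [D ( [B [C [D s]]] )]]]]

! ( s )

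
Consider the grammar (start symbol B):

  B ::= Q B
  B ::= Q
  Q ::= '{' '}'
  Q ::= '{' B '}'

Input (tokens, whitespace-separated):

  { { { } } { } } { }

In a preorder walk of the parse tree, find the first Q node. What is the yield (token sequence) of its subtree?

[B [Q { [B [Q { [B [Q { }]] }] [B [Q { }]]] }] [B [Q { }]]]

{ { { } } { } }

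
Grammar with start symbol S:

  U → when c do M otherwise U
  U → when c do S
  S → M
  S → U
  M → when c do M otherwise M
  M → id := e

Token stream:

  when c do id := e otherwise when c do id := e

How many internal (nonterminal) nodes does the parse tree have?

[S [U when c do [M id := e] otherwise [U when c do [S [M id := e]]]]]

6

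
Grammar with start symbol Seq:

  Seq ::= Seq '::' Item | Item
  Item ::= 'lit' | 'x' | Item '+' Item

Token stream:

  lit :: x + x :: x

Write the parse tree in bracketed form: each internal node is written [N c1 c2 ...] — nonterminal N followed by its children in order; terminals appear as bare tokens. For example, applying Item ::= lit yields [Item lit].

[Seq [Seq [Seq [Item lit]] :: [Item [Item x] + [Item x]]] :: [Item x]]

Seq
Seq :: Item
Seq :: Item :: Item
Item :: Item :: Item
lit :: Item :: Item
lit :: Item + Item :: Item
lit :: x + Item :: Item
lit :: x + x :: Item
lit :: x + x :: x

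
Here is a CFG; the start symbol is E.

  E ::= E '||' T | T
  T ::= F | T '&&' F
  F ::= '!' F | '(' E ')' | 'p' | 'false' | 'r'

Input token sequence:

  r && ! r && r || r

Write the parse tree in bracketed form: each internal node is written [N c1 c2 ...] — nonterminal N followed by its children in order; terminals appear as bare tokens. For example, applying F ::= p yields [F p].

E
E || T
T || T
T && F || T
T && F && F || T
F && F && F || T
r && F && F || T
r && ! F && F || T
r && ! r && F || T
r && ! r && r || T
r && ! r && r || F
r && ! r && r || r

[E [E [T [T [T [F r]] && [F ! [F r]]] && [F r]]] || [T [F r]]]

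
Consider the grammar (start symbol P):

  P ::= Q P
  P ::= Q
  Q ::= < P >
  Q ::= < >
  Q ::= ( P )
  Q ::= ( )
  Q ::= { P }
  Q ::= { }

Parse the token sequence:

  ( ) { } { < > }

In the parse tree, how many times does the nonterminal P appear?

4

[P [Q ( )] [P [Q { }] [P [Q { [P [Q < >]] }]]]]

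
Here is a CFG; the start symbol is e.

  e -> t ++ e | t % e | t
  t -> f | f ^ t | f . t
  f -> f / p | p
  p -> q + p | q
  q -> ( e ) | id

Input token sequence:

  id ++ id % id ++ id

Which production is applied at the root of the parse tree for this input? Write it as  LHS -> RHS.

e -> t ++ e

[e [t [f [p [q id]]]] ++ [e [t [f [p [q id]]]] % [e [t [f [p [q id]]]] ++ [e [t [f [p [q id]]]]]]]]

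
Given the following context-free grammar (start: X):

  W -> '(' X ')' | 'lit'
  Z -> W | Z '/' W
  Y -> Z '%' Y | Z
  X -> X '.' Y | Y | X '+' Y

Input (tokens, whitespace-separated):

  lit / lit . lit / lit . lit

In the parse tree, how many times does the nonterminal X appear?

3

[X [X [X [Y [Z [Z [W lit]] / [W lit]]]] . [Y [Z [Z [W lit]] / [W lit]]]] . [Y [Z [W lit]]]]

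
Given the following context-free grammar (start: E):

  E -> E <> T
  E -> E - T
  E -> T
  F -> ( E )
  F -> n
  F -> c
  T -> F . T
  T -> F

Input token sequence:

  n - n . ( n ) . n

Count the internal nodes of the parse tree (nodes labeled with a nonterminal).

13

[E [E [T [F n]]] - [T [F n] . [T [F ( [E [T [F n]]] )] . [T [F n]]]]]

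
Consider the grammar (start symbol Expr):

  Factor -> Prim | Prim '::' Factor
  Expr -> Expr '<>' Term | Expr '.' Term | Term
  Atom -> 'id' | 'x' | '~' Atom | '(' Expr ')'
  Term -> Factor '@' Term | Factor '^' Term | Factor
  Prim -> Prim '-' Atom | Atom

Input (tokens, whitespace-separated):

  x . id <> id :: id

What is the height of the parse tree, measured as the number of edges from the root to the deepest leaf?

[Expr [Expr [Expr [Term [Factor [Prim [Atom x]]]]] . [Term [Factor [Prim [Atom id]]]]] <> [Term [Factor [Prim [Atom id]] :: [Factor [Prim [Atom id]]]]]]

7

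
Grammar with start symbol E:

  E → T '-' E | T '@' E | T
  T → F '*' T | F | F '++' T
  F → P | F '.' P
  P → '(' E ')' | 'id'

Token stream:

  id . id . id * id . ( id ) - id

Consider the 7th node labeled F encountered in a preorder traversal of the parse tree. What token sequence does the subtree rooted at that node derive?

id

[E [T [F [F [F [P id]] . [P id]] . [P id]] * [T [F [F [P id]] . [P ( [E [T [F [P id]]]] )]]]] - [E [T [F [P id]]]]]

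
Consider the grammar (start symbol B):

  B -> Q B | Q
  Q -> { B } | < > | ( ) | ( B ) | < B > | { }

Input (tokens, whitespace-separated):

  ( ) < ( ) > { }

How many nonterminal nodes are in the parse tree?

[B [Q ( )] [B [Q < [B [Q ( )]] >] [B [Q { }]]]]

8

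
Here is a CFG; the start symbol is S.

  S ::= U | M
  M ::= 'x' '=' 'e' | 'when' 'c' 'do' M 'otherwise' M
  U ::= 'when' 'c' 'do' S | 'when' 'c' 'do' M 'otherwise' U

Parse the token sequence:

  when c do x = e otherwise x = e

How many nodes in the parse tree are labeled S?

1

[S [M when c do [M x = e] otherwise [M x = e]]]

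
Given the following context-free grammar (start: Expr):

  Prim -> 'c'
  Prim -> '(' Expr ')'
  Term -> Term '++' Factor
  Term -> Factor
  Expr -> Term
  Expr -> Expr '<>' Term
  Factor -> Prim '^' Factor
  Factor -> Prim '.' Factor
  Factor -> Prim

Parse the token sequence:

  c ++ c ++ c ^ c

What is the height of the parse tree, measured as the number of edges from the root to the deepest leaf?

[Expr [Term [Term [Term [Factor [Prim c]]] ++ [Factor [Prim c]]] ++ [Factor [Prim c] ^ [Factor [Prim c]]]]]

6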